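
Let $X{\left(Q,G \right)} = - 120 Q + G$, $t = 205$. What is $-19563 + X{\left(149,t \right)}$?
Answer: $-37238$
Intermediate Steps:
$X{\left(Q,G \right)} = G - 120 Q$
$-19563 + X{\left(149,t \right)} = -19563 + \left(205 - 17880\right) = -19563 - 17675 = -37238$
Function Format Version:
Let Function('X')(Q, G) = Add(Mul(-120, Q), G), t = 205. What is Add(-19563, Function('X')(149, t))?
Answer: -37238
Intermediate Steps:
Function('X')(Q, G) = Add(G, Mul(-120, Q))
Add(-19563, Function('X')(149, t)) = Add(-19563, Add(205, Mul(-120, 149))) = Add(-19563, Add(205, -17880)) = Add(-19563, -17675) = -37238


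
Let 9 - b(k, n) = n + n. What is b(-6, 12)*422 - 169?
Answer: -6499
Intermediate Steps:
b(k, n) = 9 - 2*n (b(k, n) = 9 - (n + n) = 9 - 2*n)
b(-6, 12)*422 - 169 = (9 - 2*12)*422 - 169 = (9 - 24)*422 - 169 = -15*422 - 169 = -6330 - 169 = -6499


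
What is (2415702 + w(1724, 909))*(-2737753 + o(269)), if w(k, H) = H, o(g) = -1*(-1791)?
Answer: -6611755864782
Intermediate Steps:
o(g) = 1791
(2415702 + w(1724, 909))*(-2737753 + o(269)) = (2415702 + 909)*(-2737753 + 1791) = 2416611*(-2735962) = -6611755864782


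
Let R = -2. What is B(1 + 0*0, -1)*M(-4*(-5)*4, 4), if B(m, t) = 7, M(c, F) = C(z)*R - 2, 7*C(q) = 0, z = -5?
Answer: -14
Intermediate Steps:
C(q) = 0 (C(q) = (⅐)*0 = 0)
M(c, F) = -2 (M(c, F) = 0*(-2) - 2 = 0 - 2 = -2)
B(1 + 0*0, -1)*M(-4*(-5)*4, 4) = 7*(-2) = -14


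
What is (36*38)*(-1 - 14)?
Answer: -20520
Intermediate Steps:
(36*38)*(-1 - 14) = 1368*(-15) = -20520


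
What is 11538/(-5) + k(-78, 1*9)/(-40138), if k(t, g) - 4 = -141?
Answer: -463111559/200690 ≈ -2307.6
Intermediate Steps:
k(t, g) = -137 (k(t, g) = 4 - 141 = -137)
11538/(-5) + k(-78, 1*9)/(-40138) = 11538/(-5) - 137/(-40138) = 11538*(-⅕) - 137*(-1/40138) = -11538/5 + 137/40138 = -463111559/200690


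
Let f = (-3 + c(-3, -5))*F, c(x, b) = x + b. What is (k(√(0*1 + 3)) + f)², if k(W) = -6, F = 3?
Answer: 1521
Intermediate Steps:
c(x, b) = b + x
f = -33 (f = (-3 + (-5 - 3))*3 = (-3 - 8)*3 = -11*3 = -33)
(k(√(0*1 + 3)) + f)² = (-6 - 33)² = (-39)² = 1521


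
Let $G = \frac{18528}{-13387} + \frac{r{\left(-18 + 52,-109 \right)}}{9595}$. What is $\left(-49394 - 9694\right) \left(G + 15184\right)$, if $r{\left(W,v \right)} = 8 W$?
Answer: $- \frac{115232491151212032}{128448265} \approx -8.9711 \cdot 10^{8}$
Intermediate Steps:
$G = - \frac{174134896}{128448265}$ ($G = \frac{18528}{-13387} + \frac{8 \left(-18 + 52\right)}{9595} = 18528 \left(- \frac{1}{13387}\right) + 8 \cdot 34 \cdot \frac{1}{9595} = - \frac{18528}{13387} + 272 \cdot \frac{1}{9595} = - \frac{18528}{13387} + \frac{272}{9595} = - \frac{174134896}{128448265} \approx -1.3557$)
$\left(-49394 - 9694\right) \left(G + 15184\right) = \left(-49394 - 9694\right) \left(- \frac{174134896}{128448265} + 15184\right) = \left(-59088\right) \frac{1950184320864}{128448265} = - \frac{115232491151212032}{128448265}$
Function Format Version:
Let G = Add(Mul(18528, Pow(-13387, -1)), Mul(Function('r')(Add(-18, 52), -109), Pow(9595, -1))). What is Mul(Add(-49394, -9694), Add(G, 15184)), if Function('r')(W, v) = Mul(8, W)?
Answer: Rational(-115232491151212032, 128448265) ≈ -8.9711e+8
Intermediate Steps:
G = Rational(-174134896, 128448265) (G = Add(Mul(18528, Pow(-13387, -1)), Mul(Mul(8, Add(-18, 52)), Pow(9595, -1))) = Add(Mul(18528, Rational(-1, 13387)), Mul(Mul(8, 34), Rational(1, 9595))) = Add(Rational(-18528, 13387), Mul(272, Rational(1, 9595))) = Add(Rational(-18528, 13387), Rational(272, 9595)) = Rational(-174134896, 128448265) ≈ -1.3557)
Mul(Add(-49394, -9694), Add(G, 15184)) = Mul(Add(-49394, -9694), Add(Rational(-174134896, 128448265), 15184)) = Mul(-59088, Rational(1950184320864, 128448265)) = Rational(-115232491151212032, 128448265)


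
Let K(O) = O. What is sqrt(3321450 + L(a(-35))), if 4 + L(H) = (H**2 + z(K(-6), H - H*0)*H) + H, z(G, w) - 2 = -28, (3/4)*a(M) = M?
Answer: 47*sqrt(13546)/3 ≈ 1823.4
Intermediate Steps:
a(M) = 4*M/3
z(G, w) = -26 (z(G, w) = 2 - 28 = -26)
L(H) = -4 + H**2 - 25*H (L(H) = -4 + ((H**2 - 26*H) + H) = -4 + (H**2 - 25*H) = -4 + H**2 - 25*H)
sqrt(3321450 + L(a(-35))) = sqrt(3321450 + (-4 + ((4/3)*(-35))**2 - 100*(-35)/3)) = sqrt(3321450 + (-4 + (-140/3)**2 - 25*(-140/3))) = sqrt(3321450 + (-4 + 19600/9 + 3500/3)) = sqrt(3321450 + 30064/9) = sqrt(29923114/9) = 47*sqrt(13546)/3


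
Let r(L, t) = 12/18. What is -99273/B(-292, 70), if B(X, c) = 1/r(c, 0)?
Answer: -66182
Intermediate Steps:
r(L, t) = 2/3 (r(L, t) = 12*(1/18) = 2/3)
B(X, c) = 3/2 (B(X, c) = 1/(2/3) = 3/2)
-99273/B(-292, 70) = -99273/3/2 = -99273*2/3 = -66182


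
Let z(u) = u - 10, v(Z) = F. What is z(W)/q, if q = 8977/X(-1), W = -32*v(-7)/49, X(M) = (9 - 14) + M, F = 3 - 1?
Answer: 3324/439873 ≈ 0.0075567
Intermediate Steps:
F = 2
X(M) = -5 + M
v(Z) = 2
W = -64/49 (W = -32/(49/2) = -32/(49*(½)) = -32/49/2 = -32*2/49 = -64/49 ≈ -1.3061)
q = -8977/6 (q = 8977/(-5 - 1) = 8977/(-6) = 8977*(-⅙) = -8977/6 ≈ -1496.2)
z(u) = -10 + u
z(W)/q = (-10 - 64/49)/(-8977/6) = -554/49*(-6/8977) = 3324/439873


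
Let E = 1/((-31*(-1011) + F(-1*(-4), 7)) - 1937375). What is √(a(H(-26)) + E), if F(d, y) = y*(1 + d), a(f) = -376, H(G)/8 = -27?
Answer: 175*I*√44602282599/1905999 ≈ 19.391*I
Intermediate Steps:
H(G) = -216 (H(G) = 8*(-27) = -216)
E = -1/1905999 (E = 1/((-31*(-1011) + 7*(1 - 1*(-4))) - 1937375) = 1/((31341 + 7*(1 + 4)) - 1937375) = 1/((31341 + 7*5) - 1937375) = 1/((31341 + 35) - 1937375) = 1/(31376 - 1937375) = 1/(-1905999) = -1/1905999 ≈ -5.2466e-7)
√(a(H(-26)) + E) = √(-376 - 1/1905999) = √(-716655625/1905999) = 175*I*√44602282599/1905999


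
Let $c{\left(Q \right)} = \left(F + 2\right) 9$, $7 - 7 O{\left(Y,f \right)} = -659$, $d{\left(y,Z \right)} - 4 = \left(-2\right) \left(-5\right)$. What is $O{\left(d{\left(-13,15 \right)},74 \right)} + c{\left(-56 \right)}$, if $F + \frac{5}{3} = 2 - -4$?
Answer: $\frac{1065}{7} \approx 152.14$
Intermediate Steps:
$F = \frac{13}{3}$ ($F = - \frac{5}{3} + \left(2 - -4\right) = - \frac{5}{3} + \left(2 + 4\right) = - \frac{5}{3} + 6 = \frac{13}{3} \approx 4.3333$)
$d{\left(y,Z \right)} = 14$ ($d{\left(y,Z \right)} = 4 - -10 = 4 + 10 = 14$)
$O{\left(Y,f \right)} = \frac{666}{7}$ ($O{\left(Y,f \right)} = 1 - - \frac{659}{7} = 1 + \frac{659}{7} = \frac{666}{7}$)
$c{\left(Q \right)} = 57$ ($c{\left(Q \right)} = \left(\frac{13}{3} + 2\right) 9 = \frac{19}{3} \cdot 9 = 57$)
$O{\left(d{\left(-13,15 \right)},74 \right)} + c{\left(-56 \right)} = \frac{666}{7} + 57 = \frac{1065}{7}$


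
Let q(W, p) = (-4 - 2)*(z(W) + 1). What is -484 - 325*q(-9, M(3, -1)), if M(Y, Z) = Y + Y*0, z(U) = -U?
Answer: 19016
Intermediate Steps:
M(Y, Z) = Y (M(Y, Z) = Y + 0 = Y)
q(W, p) = -6 + 6*W (q(W, p) = (-4 - 2)*(-W + 1) = -6*(1 - W) = -6 + 6*W)
-484 - 325*q(-9, M(3, -1)) = -484 - 325*(-6 + 6*(-9)) = -484 - 325*(-6 - 54) = -484 - 325*(-60) = -484 + 19500 = 19016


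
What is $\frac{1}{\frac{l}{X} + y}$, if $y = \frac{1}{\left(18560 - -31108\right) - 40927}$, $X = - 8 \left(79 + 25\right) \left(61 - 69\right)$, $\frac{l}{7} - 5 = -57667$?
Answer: $- \frac{29090048}{1764079069} \approx -0.01649$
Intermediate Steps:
$l = -403634$ ($l = 35 + 7 \left(-57667\right) = 35 - 403669 = -403634$)
$X = 6656$ ($X = - 8 \cdot 104 \left(-8\right) = \left(-8\right) \left(-832\right) = 6656$)
$y = \frac{1}{8741}$ ($y = \frac{1}{\left(18560 + 31108\right) - 40927} = \frac{1}{49668 - 40927} = \frac{1}{8741} \approx 0.0001144$)
$\frac{1}{\frac{l}{X} + y} = \frac{1}{- \frac{403634}{6656} + \frac{1}{8741}} = \frac{1}{\left(-403634\right) \frac{1}{6656} + \frac{1}{8741}} = \frac{1}{- \frac{201817}{3328} + \frac{1}{8741}} = \frac{1}{- \frac{1764079069}{29090048}} = - \frac{29090048}{1764079069}$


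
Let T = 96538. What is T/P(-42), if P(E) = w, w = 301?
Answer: 96538/301 ≈ 320.72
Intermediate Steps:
P(E) = 301
T/P(-42) = 96538/301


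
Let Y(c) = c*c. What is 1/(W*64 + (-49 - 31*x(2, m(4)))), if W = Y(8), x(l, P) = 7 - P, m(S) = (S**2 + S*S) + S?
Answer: 1/4946 ≈ 0.00020218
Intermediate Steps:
m(S) = S + 2*S**2 (m(S) = (S**2 + S**2) + S = 2*S**2 + S = S + 2*S**2)
Y(c) = c**2
W = 64 (W = 8**2 = 64)
1/(W*64 + (-49 - 31*x(2, m(4)))) = 1/(64*64 + (-49 - 31*(7 - 4*(1 + 2*4)))) = 1/(4096 + (-49 - 31*(7 - 4*(1 + 8)))) = 1/(4096 + (-49 - 31*(7 - 4*9))) = 1/(4096 + (-49 - 31*(7 - 1*36))) = 1/(4096 + (-49 - 31*(7 - 36))) = 1/(4096 + (-49 - 31*(-29))) = 1/(4096 + (-49 + 899)) = 1/(4096 + 850) = 1/4946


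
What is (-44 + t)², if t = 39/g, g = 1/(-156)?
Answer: 37552384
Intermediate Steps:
g = -1/156 ≈ -0.0064103
t = -6084 (t = 39/(-1/156) = 39*(-156) = -6084)
(-44 + t)² = (-44 - 6084)² = (-6128)² = 37552384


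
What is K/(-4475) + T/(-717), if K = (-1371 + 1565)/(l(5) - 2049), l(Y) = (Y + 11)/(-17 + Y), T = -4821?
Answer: 44233979173/6578648275 ≈ 6.7239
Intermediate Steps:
l(Y) = (11 + Y)/(-17 + Y)
K = -582/6151 (K = (-1371 + 1565)/((11 + 5)/(-17 + 5) - 2049) = 194/(16/(-12) - 2049) = 194/(-1/12*16 - 2049) = 194/(-4/3 - 2049) = 194/(-6151/3) = 194*(-3/6151) = -582/6151 ≈ -0.094619)
K/(-4475) + T/(-717) = -582/6151/(-4475) - 4821/(-717) = -582/6151*(-1/4475) - 4821*(-1/717) = 582/27525725 + 1607/239 = 44233979173/6578648275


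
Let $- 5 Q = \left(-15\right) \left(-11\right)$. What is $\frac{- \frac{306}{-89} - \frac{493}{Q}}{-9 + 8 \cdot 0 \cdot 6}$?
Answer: $- \frac{53975}{26433} \approx -2.042$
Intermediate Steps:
$Q = -33$ ($Q = - \frac{\left(-15\right) \left(-11\right)}{5} = \left(- \frac{1}{5}\right) 165 = -33$)
$\frac{- \frac{306}{-89} - \frac{493}{Q}}{-9 + 8 \cdot 0 \cdot 6} = \frac{- \frac{306}{-89} - \frac{493}{-33}}{-9 + 8 \cdot 0 \cdot 6} = \frac{\left(-306\right) \left(- \frac{1}{89}\right) - - \frac{493}{33}}{-9 + 8 \cdot 0} = \frac{\frac{306}{89} + \frac{493}{33}}{-9 + 0} = \frac{53975}{2937 \left(-9\right)} = \frac{53975}{2937} \left(- \frac{1}{9}\right) = - \frac{53975}{26433}$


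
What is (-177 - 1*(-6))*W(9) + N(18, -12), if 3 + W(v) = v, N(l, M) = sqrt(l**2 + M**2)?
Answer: -1026 + 6*sqrt(13) ≈ -1004.4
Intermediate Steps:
N(l, M) = sqrt(M**2 + l**2)
W(v) = -3 + v
(-177 - 1*(-6))*W(9) + N(18, -12) = (-177 - 1*(-6))*(-3 + 9) + sqrt((-12)**2 + 18**2) = (-177 + 6)*6 + sqrt(144 + 324) = -171*6 + sqrt(468) = -1026 + 6*sqrt(13)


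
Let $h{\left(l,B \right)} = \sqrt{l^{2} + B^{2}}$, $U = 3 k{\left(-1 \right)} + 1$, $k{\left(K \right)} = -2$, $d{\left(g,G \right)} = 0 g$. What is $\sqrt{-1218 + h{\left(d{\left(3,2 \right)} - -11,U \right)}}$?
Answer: $\sqrt{-1218 + \sqrt{146}} \approx 34.726 i$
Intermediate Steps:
$d{\left(g,G \right)} = 0$
$U = -5$ ($U = 3 \left(-2\right) + 1 = -6 + 1 = -5$)
$h{\left(l,B \right)} = \sqrt{B^{2} + l^{2}}$
$\sqrt{-1218 + h{\left(d{\left(3,2 \right)} - -11,U \right)}} = \sqrt{-1218 + \sqrt{\left(-5\right)^{2} + \left(0 - -11\right)^{2}}} = \sqrt{-1218 + \sqrt{25 + \left(0 + 11\right)^{2}}} = \sqrt{-1218 + \sqrt{25 + 11^{2}}} = \sqrt{-1218 + \sqrt{25 + 121}} = \sqrt{-1218 + \sqrt{146}}$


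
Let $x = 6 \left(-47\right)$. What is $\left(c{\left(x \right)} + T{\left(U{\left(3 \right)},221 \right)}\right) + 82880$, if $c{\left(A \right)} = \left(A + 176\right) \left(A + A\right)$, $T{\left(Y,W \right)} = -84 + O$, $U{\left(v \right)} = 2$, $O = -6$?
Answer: $142574$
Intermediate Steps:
$T{\left(Y,W \right)} = -90$ ($T{\left(Y,W \right)} = -84 - 6 = -90$)
$x = -282$
$c{\left(A \right)} = 2 A \left(176 + A\right)$ ($c{\left(A \right)} = \left(176 + A\right) 2 A = 2 A \left(176 + A\right)$)
$\left(c{\left(x \right)} + T{\left(U{\left(3 \right)},221 \right)}\right) + 82880 = \left(2 \left(-282\right) \left(176 - 282\right) - 90\right) + 82880 = \left(2 \left(-282\right) \left(-106\right) - 90\right) + 82880 = \left(59784 - 90\right) + 82880 = 59694 + 82880 = 142574$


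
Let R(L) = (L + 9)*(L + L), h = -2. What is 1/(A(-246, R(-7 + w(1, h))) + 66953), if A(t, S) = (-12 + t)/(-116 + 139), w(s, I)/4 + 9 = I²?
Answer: 23/1539661 ≈ 1.4938e-5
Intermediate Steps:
w(s, I) = -36 + 4*I²
R(L) = 2*L*(9 + L) (R(L) = (9 + L)*(2*L) = 2*L*(9 + L))
A(t, S) = -12/23 + t/23 (A(t, S) = (-12 + t)/23 = (-12 + t)*(1/23) = -12/23 + t/23)
1/(A(-246, R(-7 + w(1, h))) + 66953) = 1/((-12/23 + (1/23)*(-246)) + 66953) = 1/((-12/23 - 246/23) + 66953) = 1/(-258/23 + 66953) = 1/(1539661/23) = 23/1539661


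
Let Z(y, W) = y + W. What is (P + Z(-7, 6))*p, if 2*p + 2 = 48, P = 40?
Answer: 897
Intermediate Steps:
Z(y, W) = W + y
p = 23 (p = -1 + (1/2)*48 = -1 + 24 = 23)
(P + Z(-7, 6))*p = (40 + (6 - 7))*23 = (40 - 1)*23 = 39*23 = 897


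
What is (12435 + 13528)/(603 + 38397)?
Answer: 25963/39000 ≈ 0.66572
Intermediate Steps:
(12435 + 13528)/(603 + 38397) = 25963/39000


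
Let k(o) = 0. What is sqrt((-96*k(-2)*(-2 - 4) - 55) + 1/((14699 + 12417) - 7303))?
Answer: I*sqrt(21590503482)/19813 ≈ 7.4162*I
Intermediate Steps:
sqrt((-96*k(-2)*(-2 - 4) - 55) + 1/((14699 + 12417) - 7303)) = sqrt((-0*(-2 - 4) - 55) + 1/((14699 + 12417) - 7303)) = sqrt((-0*(-6) - 55) + 1/(27116 - 7303)) = sqrt((-96*0 - 55) + 1/19813) = sqrt((0 - 55) + 1/19813) = sqrt(-55 + 1/19813) = sqrt(-1089714/19813) = I*sqrt(21590503482)/19813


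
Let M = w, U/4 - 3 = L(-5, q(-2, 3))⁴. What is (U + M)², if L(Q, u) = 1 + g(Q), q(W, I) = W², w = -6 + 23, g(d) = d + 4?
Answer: 841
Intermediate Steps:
g(d) = 4 + d
w = 17
L(Q, u) = 5 + Q (L(Q, u) = 1 + (4 + Q) = 5 + Q)
U = 12 (U = 12 + 4*(5 - 5)⁴ = 12 + 4*0⁴ = 12 + 4*0 = 12 + 0 = 12)
M = 17
(U + M)² = (12 + 17)² = 29² = 841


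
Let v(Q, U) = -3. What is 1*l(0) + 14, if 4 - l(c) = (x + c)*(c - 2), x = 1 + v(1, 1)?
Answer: 14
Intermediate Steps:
x = -2 (x = 1 - 3 = -2)
l(c) = 4 - (-2 + c)² (l(c) = 4 - (-2 + c)*(c - 2) = 4 - (-2 + c)*(-2 + c) = 4 - (-2 + c)²)
1*l(0) + 14 = 1*(0*(4 - 1*0)) + 14 = 1*(0*(4 + 0)) + 14 = 1*(0*4) + 14 = 1*0 + 14 = 0 + 14 = 14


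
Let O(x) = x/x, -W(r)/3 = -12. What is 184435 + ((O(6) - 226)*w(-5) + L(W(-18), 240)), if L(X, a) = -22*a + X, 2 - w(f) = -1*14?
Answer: 175591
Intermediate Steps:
W(r) = 36 (W(r) = -3*(-12) = 36)
w(f) = 16 (w(f) = 2 - (-1)*14 = 2 - 1*(-14) = 2 + 14 = 16)
O(x) = 1
L(X, a) = X - 22*a
184435 + ((O(6) - 226)*w(-5) + L(W(-18), 240)) = 184435 + ((1 - 226)*16 + (36 - 22*240)) = 184435 + (-225*16 + (36 - 5280)) = 184435 + (-3600 - 5244) = 184435 - 8844 = 175591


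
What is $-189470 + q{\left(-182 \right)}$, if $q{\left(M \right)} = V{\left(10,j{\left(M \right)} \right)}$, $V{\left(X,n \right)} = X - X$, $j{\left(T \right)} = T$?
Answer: $-189470$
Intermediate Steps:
$V{\left(X,n \right)} = 0$
$q{\left(M \right)} = 0$
$-189470 + q{\left(-182 \right)} = -189470 + 0 = -189470$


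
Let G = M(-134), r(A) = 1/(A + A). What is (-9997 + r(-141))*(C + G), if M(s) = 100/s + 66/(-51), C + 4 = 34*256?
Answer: -13964650462640/160599 ≈ -8.6953e+7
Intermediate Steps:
C = 8700 (C = -4 + 34*256 = -4 + 8704 = 8700)
M(s) = -22/17 + 100/s (M(s) = 100/s + 66*(-1/51) = 100/s - 22/17 = -22/17 + 100/s)
r(A) = 1/(2*A)
G = -2324/1139 (G = -22/17 + 100/(-134) = -22/17 + 100*(-1/134) = -22/17 - 50/67 = -2324/1139 ≈ -2.0404)
(-9997 + r(-141))*(C + G) = (-9997 + (½)/(-141))*(8700 - 2324/1139) = (-9997 + (½)*(-1/141))*(9906976/1139) = (-9997 - 1/282)*(9906976/1139) = -2819155/282*9906976/1139 = -13964650462640/160599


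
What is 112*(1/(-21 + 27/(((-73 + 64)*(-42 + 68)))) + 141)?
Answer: 8666896/549 ≈ 15787.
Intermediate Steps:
112*(1/(-21 + 27/(((-73 + 64)*(-42 + 68)))) + 141) = 112*(1/(-21 + 27/((-9*26))) + 141) = 112*(1/(-21 + 27/(-234)) + 141) = 112*(1/(-21 + 27*(-1/234)) + 141) = 112*(1/(-21 - 3/26) + 141) = 112*(1/(-549/26) + 141) = 112*(-26/549 + 141) = 112*(77383/549) = 8666896/549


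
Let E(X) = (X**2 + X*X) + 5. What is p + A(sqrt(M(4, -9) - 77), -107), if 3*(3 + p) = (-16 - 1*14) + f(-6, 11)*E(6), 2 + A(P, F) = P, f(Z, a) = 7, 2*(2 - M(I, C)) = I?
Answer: 494/3 + I*sqrt(77) ≈ 164.67 + 8.775*I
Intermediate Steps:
M(I, C) = 2 - I/2
E(X) = 5 + 2*X**2 (E(X) = (X**2 + X**2) + 5 = 2*X**2 + 5 = 5 + 2*X**2)
A(P, F) = -2 + P
p = 500/3 (p = -3 + ((-16 - 1*14) + 7*(5 + 2*6**2))/3 = -3 + ((-16 - 14) + 7*(5 + 2*36))/3 = -3 + (-30 + 7*(5 + 72))/3 = -3 + (-30 + 7*77)/3 = -3 + (-30 + 539)/3 = -3 + (1/3)*509 = -3 + 509/3 = 500/3 ≈ 166.67)
p + A(sqrt(M(4, -9) - 77), -107) = 500/3 + (-2 + sqrt((2 - 1/2*4) - 77)) = 500/3 + (-2 + sqrt((2 - 2) - 77)) = 500/3 + (-2 + sqrt(0 - 77)) = 500/3 + (-2 + sqrt(-77)) = 500/3 + (-2 + I*sqrt(77)) = 494/3 + I*sqrt(77)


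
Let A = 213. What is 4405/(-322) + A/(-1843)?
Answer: -8187001/593446 ≈ -13.796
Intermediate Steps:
4405/(-322) + A/(-1843) = 4405/(-322) + 213/(-1843) = 4405*(-1/322) + 213*(-1/1843) = -4405/322 - 213/1843 = -8187001/593446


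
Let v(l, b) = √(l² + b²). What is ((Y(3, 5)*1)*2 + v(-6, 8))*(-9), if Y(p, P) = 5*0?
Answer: -90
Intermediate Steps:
Y(p, P) = 0
v(l, b) = √(b² + l²)
((Y(3, 5)*1)*2 + v(-6, 8))*(-9) = ((0*1)*2 + √(8² + (-6)²))*(-9) = (0*2 + √(64 + 36))*(-9) = (0 + √100)*(-9) = (0 + 10)*(-9) = 10*(-9) = -90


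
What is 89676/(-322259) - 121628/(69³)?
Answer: -68655090736/105864981831 ≈ -0.64852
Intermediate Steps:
89676/(-322259) - 121628/(69³) = 89676*(-1/322259) - 121628/328509 = -89676/322259 - 121628*1/328509 = -89676/322259 - 121628/328509 = -68655090736/105864981831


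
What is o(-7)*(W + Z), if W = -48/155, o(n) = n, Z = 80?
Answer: -86464/155 ≈ -557.83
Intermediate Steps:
W = -48/155 (W = -48*1/155 = -48/155 ≈ -0.30968)
o(-7)*(W + Z) = -7*(-48/155 + 80) = -7*12352/155 = -86464/155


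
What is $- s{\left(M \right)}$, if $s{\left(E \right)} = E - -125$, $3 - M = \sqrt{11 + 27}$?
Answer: $-128 + \sqrt{38} \approx -121.84$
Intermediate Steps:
$M = 3 - \sqrt{38}$ ($M = 3 - \sqrt{11 + 27} = 3 - \sqrt{38} \approx -3.1644$)
$s{\left(E \right)} = 125 + E$ ($s{\left(E \right)} = E + 125 = 125 + E$)
$- s{\left(M \right)} = - (125 + \left(3 - \sqrt{38}\right)) = - (128 - \sqrt{38}) = -128 + \sqrt{38}$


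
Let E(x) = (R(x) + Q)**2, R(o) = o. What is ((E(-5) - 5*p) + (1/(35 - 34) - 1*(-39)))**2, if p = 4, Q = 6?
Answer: 441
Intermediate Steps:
E(x) = (6 + x)**2 (E(x) = (x + 6)**2 = (6 + x)**2)
((E(-5) - 5*p) + (1/(35 - 34) - 1*(-39)))**2 = (((6 - 5)**2 - 5*4) + (1/(35 - 34) - 1*(-39)))**2 = ((1**2 - 20) + (1/1 + 39))**2 = ((1 - 20) + (1 + 39))**2 = (-19 + 40)**2 = 21**2 = 441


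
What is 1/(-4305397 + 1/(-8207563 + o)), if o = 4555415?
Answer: -3652148/15723947042757 ≈ -2.3227e-7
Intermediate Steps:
1/(-4305397 + 1/(-8207563 + o)) = 1/(-4305397 + 1/(-8207563 + 4555415)) = 1/(-4305397 + 1/(-3652148)) = 1/(-4305397 - 1/3652148) = 1/(-15723947042757/3652148) = -3652148/15723947042757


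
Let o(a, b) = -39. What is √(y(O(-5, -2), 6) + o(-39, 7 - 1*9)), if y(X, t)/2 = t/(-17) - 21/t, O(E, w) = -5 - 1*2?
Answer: I*√13498/17 ≈ 6.8342*I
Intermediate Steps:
O(E, w) = -7 (O(E, w) = -5 - 2 = -7)
y(X, t) = -42/t - 2*t/17 (y(X, t) = 2*(t/(-17) - 21/t) = 2*(t*(-1/17) - 21/t) = 2*(-t/17 - 21/t) = 2*(-21/t - t/17) = -42/t - 2*t/17)
√(y(O(-5, -2), 6) + o(-39, 7 - 1*9)) = √((-42/6 - 2/17*6) - 39) = √((-42*⅙ - 12/17) - 39) = √((-7 - 12/17) - 39) = √(-131/17 - 39) = √(-794/17) = I*√13498/17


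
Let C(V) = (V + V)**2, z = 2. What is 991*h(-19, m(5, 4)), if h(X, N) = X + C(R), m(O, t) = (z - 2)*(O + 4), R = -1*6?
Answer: 123875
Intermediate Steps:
R = -6
C(V) = 4*V**2 (C(V) = (2*V)**2 = 4*V**2)
m(O, t) = 0 (m(O, t) = (2 - 2)*(O + 4) = 0*(4 + O) = 0)
h(X, N) = 144 + X (h(X, N) = X + 4*(-6)**2 = X + 4*36 = X + 144 = 144 + X)
991*h(-19, m(5, 4)) = 991*(144 - 19) = 991*125 = 123875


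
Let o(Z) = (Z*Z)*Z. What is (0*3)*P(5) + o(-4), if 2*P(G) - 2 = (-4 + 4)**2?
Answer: -64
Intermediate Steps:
o(Z) = Z**3 (o(Z) = Z**2*Z = Z**3)
P(G) = 1 (P(G) = 1 + (-4 + 4)**2/2 = 1 + (1/2)*0**2 = 1 + (1/2)*0 = 1 + 0 = 1)
(0*3)*P(5) + o(-4) = (0*3)*1 + (-4)**3 = 0*1 - 64 = 0 - 64 = -64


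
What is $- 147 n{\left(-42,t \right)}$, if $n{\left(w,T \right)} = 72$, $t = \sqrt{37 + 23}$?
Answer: $-10584$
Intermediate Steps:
$t = 2 \sqrt{15}$ ($t = \sqrt{60} = 2 \sqrt{15} \approx 7.746$)
$- 147 n{\left(-42,t \right)} = \left(-147\right) 72 = -10584$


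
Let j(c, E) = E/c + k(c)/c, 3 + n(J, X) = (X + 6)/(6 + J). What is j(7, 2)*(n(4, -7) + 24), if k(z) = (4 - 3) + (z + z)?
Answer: 3553/70 ≈ 50.757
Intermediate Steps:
n(J, X) = -3 + (6 + X)/(6 + J) (n(J, X) = -3 + (X + 6)/(6 + J) = -3 + (6 + X)/(6 + J))
k(z) = 1 + 2*z
j(c, E) = E/c + (1 + 2*c)/c
j(7, 2)*(n(4, -7) + 24) = ((1 + 2 + 2*7)/7)*((-12 - 7 - 3*4)/(6 + 4) + 24) = ((1 + 2 + 14)/7)*((-12 - 7 - 12)/10 + 24) = ((1/7)*17)*((1/10)*(-31) + 24) = 17*(-31/10 + 24)/7 = (17/7)*(209/10) = 3553/70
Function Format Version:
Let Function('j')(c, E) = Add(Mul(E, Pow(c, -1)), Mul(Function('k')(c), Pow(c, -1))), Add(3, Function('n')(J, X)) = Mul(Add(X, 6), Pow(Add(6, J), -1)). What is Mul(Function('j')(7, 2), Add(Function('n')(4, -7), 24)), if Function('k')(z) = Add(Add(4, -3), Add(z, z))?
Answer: Rational(3553, 70) ≈ 50.757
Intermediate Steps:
Function('n')(J, X) = Add(-3, Mul(Pow(Add(6, J), -1), Add(6, X))) (Function('n')(J, X) = Add(-3, Mul(Add(X, 6), Pow(Add(6, J), -1))) = Add(-3, Mul(Add(6, X), Pow(Add(6, J), -1))) = Add(-3, Mul(Pow(Add(6, J), -1), Add(6, X))))
Function('k')(z) = Add(1, Mul(2, z))
Function('j')(c, E) = Add(Mul(E, Pow(c, -1)), Mul(Pow(c, -1), Add(1, Mul(2, c)))) (Function('j')(c, E) = Add(Mul(E, Pow(c, -1)), Mul(Add(1, Mul(2, c)), Pow(c, -1))) = Add(Mul(E, Pow(c, -1)), Mul(Pow(c, -1), Add(1, Mul(2, c)))))
Mul(Function('j')(7, 2), Add(Function('n')(4, -7), 24)) = Mul(Mul(Pow(7, -1), Add(1, 2, Mul(2, 7))), Add(Mul(Pow(Add(6, 4), -1), Add(-12, -7, Mul(-3, 4))), 24)) = Mul(Mul(Rational(1, 7), Add(1, 2, 14)), Add(Mul(Pow(10, -1), Add(-12, -7, -12)), 24)) = Mul(Mul(Rational(1, 7), 17), Add(Mul(Rational(1, 10), -31), 24)) = Mul(Rational(17, 7), Add(Rational(-31, 10), 24)) = Mul(Rational(17, 7), Rational(209, 10)) = Rational(3553, 70)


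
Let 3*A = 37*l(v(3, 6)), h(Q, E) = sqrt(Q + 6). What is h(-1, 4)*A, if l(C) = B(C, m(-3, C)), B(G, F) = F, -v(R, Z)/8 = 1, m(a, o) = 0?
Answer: 0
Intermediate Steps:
v(R, Z) = -8 (v(R, Z) = -8*1 = -8)
h(Q, E) = sqrt(6 + Q)
l(C) = 0
A = 0 (A = (37*0)/3 = (1/3)*0 = 0)
h(-1, 4)*A = sqrt(6 - 1)*0 = sqrt(5)*0 = 0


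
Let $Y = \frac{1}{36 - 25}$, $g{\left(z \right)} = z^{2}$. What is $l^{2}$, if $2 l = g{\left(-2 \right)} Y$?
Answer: $\frac{4}{121} \approx 0.033058$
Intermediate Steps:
$Y = \frac{1}{11} \approx 0.090909$
$l = \frac{2}{11}$ ($l = \frac{\left(-2\right)^{2} \cdot \frac{1}{11}}{2} = \frac{4 \cdot \frac{1}{11}}{2} = \frac{1}{2} \cdot \frac{4}{11} = \frac{2}{11} \approx 0.18182$)
$l^{2} = \left(\frac{2}{11}\right)^{2} = \frac{4}{121}$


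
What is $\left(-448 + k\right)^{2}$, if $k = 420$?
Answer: $784$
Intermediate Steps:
$\left(-448 + k\right)^{2} = \left(-448 + 420\right)^{2} = \left(-28\right)^{2} = 784$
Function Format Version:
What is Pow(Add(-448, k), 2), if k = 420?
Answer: 784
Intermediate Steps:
Pow(Add(-448, k), 2) = Pow(Add(-448, 420), 2) = Pow(-28, 2) = 784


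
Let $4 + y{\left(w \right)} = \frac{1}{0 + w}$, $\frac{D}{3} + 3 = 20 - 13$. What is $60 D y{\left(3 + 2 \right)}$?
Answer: $-2736$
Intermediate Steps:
$D = 12$ ($D = -9 + 3 \left(20 - 13\right) = -9 + 3 \cdot 7 = -9 + 21 = 12$)
$y{\left(w \right)} = -4 + \frac{1}{w}$ ($y{\left(w \right)} = -4 + \frac{1}{0 + w} = -4 + \frac{1}{w}$)
$60 D y{\left(3 + 2 \right)} = 60 \cdot 12 \left(-4 + \frac{1}{3 + 2}\right) = 60 \cdot 12 \left(-4 + \frac{1}{5}\right) = 60 \cdot 12 \left(- \frac{19}{5}\right) = 60 \left(- \frac{228}{5}\right) = -2736$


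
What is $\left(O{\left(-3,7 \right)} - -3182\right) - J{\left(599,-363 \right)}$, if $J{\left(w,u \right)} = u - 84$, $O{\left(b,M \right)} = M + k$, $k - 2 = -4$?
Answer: $3634$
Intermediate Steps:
$k = -2$ ($k = 2 - 4 = -2$)
$O{\left(b,M \right)} = -2 + M$ ($O{\left(b,M \right)} = M - 2 = -2 + M$)
$J{\left(w,u \right)} = -84 + u$
$\left(O{\left(-3,7 \right)} - -3182\right) - J{\left(599,-363 \right)} = \left(\left(-2 + 7\right) - -3182\right) - \left(-84 - 363\right) = \left(5 + 3182\right) - -447 = 3187 + 447 = 3634$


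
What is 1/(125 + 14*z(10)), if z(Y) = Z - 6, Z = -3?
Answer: -1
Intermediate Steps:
z(Y) = -9 (z(Y) = -3 - 6 = -9)
1/(125 + 14*z(10)) = 1/(125 + 14*(-9)) = 1/(125 - 126) = 1/(-1) = -1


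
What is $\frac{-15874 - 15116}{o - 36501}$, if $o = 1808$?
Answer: $\frac{30990}{34693} \approx 0.89326$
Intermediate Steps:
$\frac{-15874 - 15116}{o - 36501} = \frac{-15874 - 15116}{1808 - 36501} = - \frac{30990}{-34693} = \left(-30990\right) \left(- \frac{1}{34693}\right) = \frac{30990}{34693}$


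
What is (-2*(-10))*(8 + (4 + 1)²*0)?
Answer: 160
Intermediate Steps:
(-2*(-10))*(8 + (4 + 1)²*0) = 20*(8 + 5²*0) = 20*(8 + 25*0) = 20*(8 + 0) = 20*8 = 160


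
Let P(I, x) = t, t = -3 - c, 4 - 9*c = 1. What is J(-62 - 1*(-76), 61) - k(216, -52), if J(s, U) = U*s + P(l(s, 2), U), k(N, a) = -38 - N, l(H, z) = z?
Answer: 3314/3 ≈ 1104.7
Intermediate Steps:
c = ⅓ (c = 4/9 - ⅑*1 = 4/9 - ⅑ = ⅓ ≈ 0.33333)
t = -10/3 (t = -3 - 1*⅓ = -3 - ⅓ = -10/3 ≈ -3.3333)
P(I, x) = -10/3
J(s, U) = -10/3 + U*s (J(s, U) = U*s - 10/3 = -10/3 + U*s)
J(-62 - 1*(-76), 61) - k(216, -52) = (-10/3 + 61*(-62 - 1*(-76))) - (-38 - 1*216) = (-10/3 + 61*(-62 + 76)) - (-38 - 216) = (-10/3 + 61*14) - 1*(-254) = (-10/3 + 854) + 254 = 2552/3 + 254 = 3314/3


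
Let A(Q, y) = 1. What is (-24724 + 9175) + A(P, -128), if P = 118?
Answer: -15548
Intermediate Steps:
(-24724 + 9175) + A(P, -128) = (-24724 + 9175) + 1 = -15549 + 1 = -15548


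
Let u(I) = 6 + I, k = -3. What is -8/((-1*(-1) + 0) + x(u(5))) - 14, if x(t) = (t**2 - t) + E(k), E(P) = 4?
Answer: -1618/115 ≈ -14.070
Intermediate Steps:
x(t) = 4 + t**2 - t (x(t) = (t**2 - t) + 4 = 4 + t**2 - t)
-8/((-1*(-1) + 0) + x(u(5))) - 14 = -8/((-1*(-1) + 0) + (4 + (6 + 5)**2 - (6 + 5))) - 14 = -8/((1 + 0) + (4 + 11**2 - 1*11)) - 14 = -8/(1 + (4 + 121 - 11)) - 14 = -8/(1 + 114) - 14 = -8/115 - 14 = -1618/115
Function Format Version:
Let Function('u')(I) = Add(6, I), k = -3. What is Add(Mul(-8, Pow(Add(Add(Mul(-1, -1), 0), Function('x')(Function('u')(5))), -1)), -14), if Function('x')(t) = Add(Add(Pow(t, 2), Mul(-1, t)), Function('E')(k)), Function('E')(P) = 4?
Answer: Rational(-1618, 115) ≈ -14.070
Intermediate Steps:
Function('x')(t) = Add(4, Pow(t, 2), Mul(-1, t)) (Function('x')(t) = Add(Add(Pow(t, 2), Mul(-1, t)), 4) = Add(4, Pow(t, 2), Mul(-1, t)))
Add(Mul(-8, Pow(Add(Add(Mul(-1, -1), 0), Function('x')(Function('u')(5))), -1)), -14) = Add(Mul(-8, Pow(Add(Add(Mul(-1, -1), 0), Add(4, Pow(Add(6, 5), 2), Mul(-1, Add(6, 5)))), -1)), -14) = Add(Mul(-8, Pow(Add(Add(1, 0), Add(4, Pow(11, 2), Mul(-1, 11))), -1)), -14) = Add(Mul(-8, Pow(Add(1, Add(4, 121, -11)), -1)), -14) = Add(Mul(-8, Pow(Add(1, 114), -1)), -14) = Add(Mul(-8, Pow(115, -1)), -14) = Add(Mul(-8, Rational(1, 115)), -14) = Add(Rational(-8, 115), -14) = Rational(-1618, 115)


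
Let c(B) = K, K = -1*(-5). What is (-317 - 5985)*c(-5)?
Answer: -31510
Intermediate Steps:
K = 5
c(B) = 5
(-317 - 5985)*c(-5) = (-317 - 5985)*5 = -6302*5 = -31510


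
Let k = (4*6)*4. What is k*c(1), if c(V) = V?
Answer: 96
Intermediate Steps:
k = 96 (k = 24*4 = 96)
k*c(1) = 96*1 = 96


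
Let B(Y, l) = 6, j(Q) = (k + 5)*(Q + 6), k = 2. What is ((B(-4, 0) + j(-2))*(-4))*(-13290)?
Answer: 1807440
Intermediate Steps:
j(Q) = 42 + 7*Q (j(Q) = (2 + 5)*(Q + 6) = 7*(6 + Q) = 42 + 7*Q)
((B(-4, 0) + j(-2))*(-4))*(-13290) = ((6 + (42 + 7*(-2)))*(-4))*(-13290) = ((6 + (42 - 14))*(-4))*(-13290) = ((6 + 28)*(-4))*(-13290) = (34*(-4))*(-13290) = -136*(-13290) = 1807440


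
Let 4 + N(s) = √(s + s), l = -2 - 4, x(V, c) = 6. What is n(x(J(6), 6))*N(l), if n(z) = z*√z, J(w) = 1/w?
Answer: 12*√6*(-2 + I*√3) ≈ -58.788 + 50.912*I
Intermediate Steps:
n(z) = z^(3/2)
l = -6
N(s) = -4 + √2*√s (N(s) = -4 + √(s + s) = -4 + √(2*s) = -4 + √2*√s)
n(x(J(6), 6))*N(l) = 6^(3/2)*(-4 + √2*√(-6)) = (6*√6)*(-4 + √2*(I*√6)) = (6*√6)*(-4 + 2*I*√3) = 6*√6*(-4 + 2*I*√3)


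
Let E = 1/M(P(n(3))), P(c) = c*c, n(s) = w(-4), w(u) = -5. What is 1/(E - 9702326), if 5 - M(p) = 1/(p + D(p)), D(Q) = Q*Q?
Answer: -3249/31522856524 ≈ -1.0307e-7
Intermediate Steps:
n(s) = -5
P(c) = c²
D(Q) = Q²
M(p) = 5 - 1/(p + p²)
E = 650/3249 (E = 1/((-1 + 5*(-5)² + 5*((-5)²)²)/(((-5)²)*(1 + (-5)²))) = 1/((-1 + 5*25 + 5*25²)/(25*(1 + 25))) = 1/((1/25)*(-1 + 125 + 5*625)/26) = 1/((1/25)*(1/26)*(-1 + 125 + 3125)) = 1/((1/25)*(1/26)*3249) = 1/(3249/650) = 650/3249 ≈ 0.20006)
1/(E - 9702326) = 1/(650/3249 - 9702326) = 1/(-31522856524/3249) = -3249/31522856524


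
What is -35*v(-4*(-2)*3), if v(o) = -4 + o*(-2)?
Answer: 1820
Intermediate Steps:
v(o) = -4 - 2*o
-35*v(-4*(-2)*3) = -35*(-4 - 2*(-4*(-2))*3) = -35*(-4 - 16*3) = -35*(-4 - 2*24) = -35*(-4 - 48) = -35*(-52) = 1820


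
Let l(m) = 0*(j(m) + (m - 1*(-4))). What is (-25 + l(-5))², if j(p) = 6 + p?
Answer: 625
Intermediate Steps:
l(m) = 0 (l(m) = 0*((6 + m) + (m - 1*(-4))) = 0*((6 + m) + (m + 4)) = 0*((6 + m) + (4 + m)) = 0*(10 + 2*m) = 0)
(-25 + l(-5))² = (-25 + 0)² = (-25)² = 625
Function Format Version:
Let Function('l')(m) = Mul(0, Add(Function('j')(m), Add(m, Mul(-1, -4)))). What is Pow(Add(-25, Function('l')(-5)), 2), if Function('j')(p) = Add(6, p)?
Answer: 625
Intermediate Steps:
Function('l')(m) = 0 (Function('l')(m) = Mul(0, Add(Add(6, m), Add(m, Mul(-1, -4)))) = Mul(0, Add(Add(6, m), Add(m, 4))) = Mul(0, Add(Add(6, m), Add(4, m))) = Mul(0, Add(10, Mul(2, m))) = 0)
Pow(Add(-25, Function('l')(-5)), 2) = Pow(Add(-25, 0), 2) = Pow(-25, 2) = 625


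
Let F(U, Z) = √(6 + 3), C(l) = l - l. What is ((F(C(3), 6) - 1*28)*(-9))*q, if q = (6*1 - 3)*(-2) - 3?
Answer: -2025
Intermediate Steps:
C(l) = 0
F(U, Z) = 3 (F(U, Z) = √9 = 3)
q = -9 (q = (6 - 3)*(-2) - 3 = 3*(-2) - 3 = -6 - 3 = -9)
((F(C(3), 6) - 1*28)*(-9))*q = ((3 - 1*28)*(-9))*(-9) = ((3 - 28)*(-9))*(-9) = -25*(-9)*(-9) = 225*(-9) = -2025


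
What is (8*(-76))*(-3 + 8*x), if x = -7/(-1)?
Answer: -32224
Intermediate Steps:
x = 7 (x = -7*(-1) = 7)
(8*(-76))*(-3 + 8*x) = (8*(-76))*(-3 + 8*7) = -608*(-3 + 56) = -608*53 = -32224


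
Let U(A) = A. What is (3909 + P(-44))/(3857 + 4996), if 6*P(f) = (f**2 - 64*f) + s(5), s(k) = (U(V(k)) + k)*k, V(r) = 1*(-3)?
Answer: 14108/26559 ≈ 0.53119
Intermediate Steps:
V(r) = -3
s(k) = k*(-3 + k) (s(k) = (-3 + k)*k = k*(-3 + k))
P(f) = 5/3 - 32*f/3 + f**2/6 (P(f) = ((f**2 - 64*f) + 5*(-3 + 5))/6 = ((f**2 - 64*f) + 5*2)/6 = ((f**2 - 64*f) + 10)/6 = (10 + f**2 - 64*f)/6 = 5/3 - 32*f/3 + f**2/6)
(3909 + P(-44))/(3857 + 4996) = (3909 + (5/3 - 32/3*(-44) + (1/6)*(-44)**2))/(3857 + 4996) = (3909 + (5/3 + 1408/3 + (1/6)*1936))/8853 = (3909 + (5/3 + 1408/3 + 968/3))*(1/8853) = (3909 + 2381/3)*(1/8853) = (14108/3)*(1/8853) = 14108/26559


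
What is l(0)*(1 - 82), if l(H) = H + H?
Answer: 0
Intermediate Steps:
l(H) = 2*H
l(0)*(1 - 82) = (2*0)*(1 - 82) = 0*(-81) = 0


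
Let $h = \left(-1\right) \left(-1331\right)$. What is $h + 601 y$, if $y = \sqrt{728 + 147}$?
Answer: $1331 + 3005 \sqrt{35} \approx 19109.0$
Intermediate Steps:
$y = 5 \sqrt{35}$ ($y = \sqrt{875} = 5 \sqrt{35} \approx 29.58$)
$h = 1331$
$h + 601 y = 1331 + 601 \cdot 5 \sqrt{35} = 1331 + 3005 \sqrt{35}$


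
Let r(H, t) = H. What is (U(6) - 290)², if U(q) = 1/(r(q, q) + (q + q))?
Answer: 27237961/324 ≈ 84068.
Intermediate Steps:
U(q) = 1/(3*q) (U(q) = 1/(q + (q + q)) = 1/(q + 2*q) = 1/(3*q))
(U(6) - 290)² = ((⅓)/6 - 290)² = ((⅓)*(⅙) - 290)² = (1/18 - 290)² = (-5219/18)² = 27237961/324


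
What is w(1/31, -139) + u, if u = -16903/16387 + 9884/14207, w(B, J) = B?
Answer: -2190516094/7217113379 ≈ -0.30352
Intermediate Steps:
u = -78171813/232810109 (u = -16903*1/16387 + 9884*(1/14207) = -16903/16387 + 9884/14207 = -78171813/232810109 ≈ -0.33577)
w(1/31, -139) + u = 1/31 - 78171813/232810109 = -2190516094/7217113379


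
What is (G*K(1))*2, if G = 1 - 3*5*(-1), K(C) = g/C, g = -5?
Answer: -160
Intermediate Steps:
K(C) = -5/C
G = 16 (G = 1 - 15*(-1) = 1 - 1*(-15) = 1 + 15 = 16)
(G*K(1))*2 = (16*(-5/1))*2 = (16*(-5*1))*2 = (16*(-5))*2 = -80*2 = -160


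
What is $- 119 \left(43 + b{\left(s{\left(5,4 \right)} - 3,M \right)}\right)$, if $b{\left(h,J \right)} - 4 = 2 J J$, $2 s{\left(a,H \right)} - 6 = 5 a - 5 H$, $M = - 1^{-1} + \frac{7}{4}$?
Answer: $- \frac{45815}{8} \approx -5726.9$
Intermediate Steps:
$M = \frac{3}{4}$ ($M = \left(-1\right) 1 + 7 \cdot \frac{1}{4} = -1 + \frac{7}{4} = \frac{3}{4} \approx 0.75$)
$s{\left(a,H \right)} = 3 - \frac{5 H}{2} + \frac{5 a}{2}$ ($s{\left(a,H \right)} = 3 + \frac{5 a - 5 H}{2} = 3 + \frac{- 5 H + 5 a}{2} = 3 - \left(- \frac{5 a}{2} + \frac{5 H}{2}\right) = 3 - \frac{5 H}{2} + \frac{5 a}{2}$)
$b{\left(h,J \right)} = 4 + 2 J^{2}$ ($b{\left(h,J \right)} = 4 + 2 J J = 4 + 2 J^{2}$)
$- 119 \left(43 + b{\left(s{\left(5,4 \right)} - 3,M \right)}\right) = - 119 \left(43 + \left(4 + 2 \left(\frac{3}{4}\right)^{2}\right)\right) = - 119 \left(43 + \left(4 + 2 \cdot \frac{9}{16}\right)\right) = - 119 \left(43 + \left(4 + \frac{9}{8}\right)\right) = - 119 \left(43 + \frac{41}{8}\right) = \left(-119\right) \frac{385}{8} = - \frac{45815}{8}$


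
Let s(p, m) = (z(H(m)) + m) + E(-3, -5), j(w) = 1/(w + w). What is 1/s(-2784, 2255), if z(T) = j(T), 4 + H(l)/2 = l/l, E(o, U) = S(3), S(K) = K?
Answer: 12/27095 ≈ 0.00044289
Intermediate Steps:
E(o, U) = 3
H(l) = -6 (H(l) = -8 + 2*(l/l) = -8 + 2*1 = -8 + 2 = -6)
j(w) = 1/(2*w)
z(T) = 1/(2*T)
s(p, m) = 35/12 + m (s(p, m) = ((½)/(-6) + m) + 3 = ((½)*(-⅙) + m) + 3 = (-1/12 + m) + 3 = 35/12 + m)
1/s(-2784, 2255) = 1/(35/12 + 2255) = 1/(27095/12) = 12/27095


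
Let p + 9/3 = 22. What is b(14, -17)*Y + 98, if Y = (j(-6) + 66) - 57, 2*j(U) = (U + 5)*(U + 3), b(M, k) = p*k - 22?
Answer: -7049/2 ≈ -3524.5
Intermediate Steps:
p = 19 (p = -3 + 22 = 19)
b(M, k) = -22 + 19*k (b(M, k) = 19*k - 22 = -22 + 19*k)
j(U) = (3 + U)*(5 + U)/2 (j(U) = ((U + 5)*(U + 3))/2 = ((5 + U)*(3 + U))/2 = ((3 + U)*(5 + U))/2 = (3 + U)*(5 + U)/2)
Y = 21/2 (Y = ((15/2 + (1/2)*(-6)**2 + 4*(-6)) + 66) - 57 = ((15/2 + (1/2)*36 - 24) + 66) - 57 = ((15/2 + 18 - 24) + 66) - 57 = (3/2 + 66) - 57 = 135/2 - 57 = 21/2 ≈ 10.500)
b(14, -17)*Y + 98 = (-22 + 19*(-17))*(21/2) + 98 = (-22 - 323)*(21/2) + 98 = -345*21/2 + 98 = -7245/2 + 98 = -7049/2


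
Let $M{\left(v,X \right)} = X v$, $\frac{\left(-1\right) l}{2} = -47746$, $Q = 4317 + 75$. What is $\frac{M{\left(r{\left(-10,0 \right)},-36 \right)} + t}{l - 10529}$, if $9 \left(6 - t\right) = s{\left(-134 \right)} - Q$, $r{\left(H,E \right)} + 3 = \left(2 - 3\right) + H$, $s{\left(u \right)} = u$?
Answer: $\frac{9116}{764667} \approx 0.011922$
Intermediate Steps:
$Q = 4392$
$r{\left(H,E \right)} = -4 + H$ ($r{\left(H,E \right)} = -3 + \left(\left(2 - 3\right) + H\right) = -3 + \left(-1 + H\right) = -4 + H$)
$l = 95492$ ($l = \left(-2\right) \left(-47746\right) = 95492$)
$t = \frac{4580}{9}$ ($t = 6 - \frac{-134 - 4392}{9} = 6 - - \frac{4526}{9} = 6 + \frac{4526}{9} = \frac{4580}{9} \approx 508.89$)
$\frac{M{\left(r{\left(-10,0 \right)},-36 \right)} + t}{l - 10529} = \frac{- 36 \left(-4 - 10\right) + \frac{4580}{9}}{95492 - 10529} = \frac{\left(-36\right) \left(-14\right) + \frac{4580}{9}}{84963} = \left(504 + \frac{4580}{9}\right) \frac{1}{84963} = \frac{9116}{9} \cdot \frac{1}{84963} = \frac{9116}{764667}$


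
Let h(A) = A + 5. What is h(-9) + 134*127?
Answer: 17014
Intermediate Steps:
h(A) = 5 + A
h(-9) + 134*127 = (5 - 9) + 134*127 = -4 + 17018 = 17014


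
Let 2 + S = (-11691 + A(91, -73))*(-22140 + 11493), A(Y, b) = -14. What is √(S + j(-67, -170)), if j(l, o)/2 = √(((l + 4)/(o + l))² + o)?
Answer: √(777772973053 + 158*I*√1060529)/79 ≈ 11163.0 + 0.0011677*I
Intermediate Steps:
j(l, o) = 2*√(o + (4 + l)²/(l + o)²) (j(l, o) = 2*√(((l + 4)/(o + l))² + o) = 2*√(((4 + l)/(l + o))² + o) = 2*√((4 + l)²/(l + o)² + o) = 2*√(o + (4 + l)²/(l + o)²))
S = 124623133 (S = -2 + (-11691 - 14)*(-22140 + 11493) = -2 - 11705*(-10647) = -2 + 124623135 = 124623133)
√(S + j(-67, -170)) = √(124623133 + 2*√(-170 + (4 - 67)²/(-67 - 170)²)) = √(124623133 + 2*√(-170 + (-63)²/(-237)²)) = √(124623133 + 2*√(-170 + 3969*(1/56169))) = √(124623133 + 2*√(-170 + 441/6241)) = √(124623133 + 2*√(-1060529/6241)) = √(124623133 + 2*(I*√1060529/79)) = √(124623133 + 2*I*√1060529/79)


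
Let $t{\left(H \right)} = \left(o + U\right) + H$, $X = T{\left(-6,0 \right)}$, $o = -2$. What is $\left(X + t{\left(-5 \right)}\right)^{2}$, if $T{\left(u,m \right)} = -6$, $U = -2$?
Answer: $225$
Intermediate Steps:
$X = -6$
$t{\left(H \right)} = -4 + H$ ($t{\left(H \right)} = \left(-2 - 2\right) + H = -4 + H$)
$\left(X + t{\left(-5 \right)}\right)^{2} = \left(-6 - 9\right)^{2} = \left(-15\right)^{2} = 225$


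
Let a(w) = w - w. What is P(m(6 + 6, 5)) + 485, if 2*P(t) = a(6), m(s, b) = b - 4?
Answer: 485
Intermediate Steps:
m(s, b) = -4 + b
a(w) = 0
P(t) = 0 (P(t) = (1/2)*0 = 0)
P(m(6 + 6, 5)) + 485 = 0 + 485 = 485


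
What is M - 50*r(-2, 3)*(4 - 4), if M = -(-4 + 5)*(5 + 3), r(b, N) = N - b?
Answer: -8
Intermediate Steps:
M = -8 ≈ -8.0000
M - 50*r(-2, 3)*(4 - 4) = -8 - 50*(3 - 1*(-2))*(4 - 4) = -8 - 50*(3 + 2)*0 = -8 - 250*0 = -8 - 50*0 = -8 + 0 = -8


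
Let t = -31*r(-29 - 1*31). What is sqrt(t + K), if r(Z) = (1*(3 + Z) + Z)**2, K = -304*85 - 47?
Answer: I*sqrt(450246) ≈ 671.0*I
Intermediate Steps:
K = -25887 (K = -25840 - 47 = -25887)
r(Z) = (3 + 2*Z)**2 (r(Z) = ((3 + Z) + Z)**2 = (3 + 2*Z)**2)
t = -424359 (t = -31*(3 + 2*(-29 - 1*31))**2 = -31*(3 + 2*(-29 - 31))**2 = -31*(3 + 2*(-60))**2 = -31*(3 - 120)**2 = -31*(-117)**2 = -31*13689 = -424359)
sqrt(t + K) = sqrt(-424359 - 25887) = sqrt(-450246) = I*sqrt(450246)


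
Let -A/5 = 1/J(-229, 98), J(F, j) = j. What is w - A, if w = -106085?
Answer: -10396325/98 ≈ -1.0609e+5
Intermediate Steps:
A = -5/98 ≈ -0.051020
w - A = -106085 - 1*(-5/98) = -106085 + 5/98 = -10396325/98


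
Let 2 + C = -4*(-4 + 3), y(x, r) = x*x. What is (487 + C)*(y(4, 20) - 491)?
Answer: -232275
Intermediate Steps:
y(x, r) = x²
C = 2 (C = -2 - 4*(-4 + 3) = -2 - 4*(-1) = -2 + 4 = 2)
(487 + C)*(y(4, 20) - 491) = (487 + 2)*(4² - 491) = 489*(16 - 491) = 489*(-475) = -232275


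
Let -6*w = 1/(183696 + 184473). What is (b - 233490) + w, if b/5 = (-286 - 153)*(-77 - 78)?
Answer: 235779109289/2209014 ≈ 1.0674e+5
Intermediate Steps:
b = 340225 (b = 5*((-286 - 153)*(-77 - 78)) = 5*(-439*(-155)) = 5*68045 = 340225)
w = -1/2209014 (w = -1/(6*(183696 + 184473)) = -1/6/368169 = -1/6*1/368169 = -1/2209014 ≈ -4.5269e-7)
(b - 233490) + w = (340225 - 233490) - 1/2209014 = 106735 - 1/2209014 = 235779109289/2209014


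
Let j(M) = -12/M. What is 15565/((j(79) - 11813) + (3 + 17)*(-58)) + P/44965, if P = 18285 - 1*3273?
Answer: -2347356131/2710804955 ≈ -0.86593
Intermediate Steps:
P = 15012 (P = 18285 - 3273 = 15012)
15565/((j(79) - 11813) + (3 + 17)*(-58)) + P/44965 = 15565/((-12/79 - 11813) + (3 + 17)*(-58)) + 15012/44965 = 15565/((-12*1/79 - 11813) + 20*(-58)) + 15012*(1/44965) = 15565/((-12/79 - 11813) - 1160) + 15012/44965 = 15565/(-933239/79 - 1160) + 15012/44965 = 15565/(-1024879/79) + 15012/44965 = 15565*(-79/1024879) + 15012/44965 = -1229635/1024879 + 15012/44965 = -2347356131/2710804955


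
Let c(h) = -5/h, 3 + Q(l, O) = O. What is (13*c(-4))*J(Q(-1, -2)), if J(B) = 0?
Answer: 0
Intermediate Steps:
Q(l, O) = -3 + O
(13*c(-4))*J(Q(-1, -2)) = (13*(-5/(-4)))*0 = (13*(-5*(-1/4)))*0 = (13*(5/4))*0 = (65/4)*0 = 0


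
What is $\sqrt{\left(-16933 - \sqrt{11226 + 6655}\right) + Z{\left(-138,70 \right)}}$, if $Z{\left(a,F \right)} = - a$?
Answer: $\sqrt{-16795 - \sqrt{17881}} \approx 130.11 i$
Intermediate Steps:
$\sqrt{\left(-16933 - \sqrt{11226 + 6655}\right) + Z{\left(-138,70 \right)}} = \sqrt{\left(-16933 - \sqrt{11226 + 6655}\right) - -138} = \sqrt{\left(-16933 - \sqrt{17881}\right) + 138} = \sqrt{-16795 - \sqrt{17881}}$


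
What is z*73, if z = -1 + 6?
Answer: 365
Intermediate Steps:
z = 5
z*73 = 5*73 = 365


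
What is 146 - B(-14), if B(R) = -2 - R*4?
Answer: 92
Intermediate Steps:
B(R) = -2 - 4*R
146 - B(-14) = 146 - (-2 - 4*(-14)) = 146 - (-2 + 56) = 146 - 1*54 = 146 - 54 = 92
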